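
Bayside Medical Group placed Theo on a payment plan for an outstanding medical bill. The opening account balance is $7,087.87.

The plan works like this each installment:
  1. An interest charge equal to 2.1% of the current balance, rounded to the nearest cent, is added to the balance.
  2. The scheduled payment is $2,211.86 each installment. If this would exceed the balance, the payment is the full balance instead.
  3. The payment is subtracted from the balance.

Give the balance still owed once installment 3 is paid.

$767.95

# | Opening | Interest | Payment | End bal
1 | $7,087.87 | $148.85 | $2,211.86 | $5,024.86
2 | $5,024.86 | $105.52 | $2,211.86 | $2,918.52
3 | $2,918.52 | $61.29 | $2,211.86 | $767.95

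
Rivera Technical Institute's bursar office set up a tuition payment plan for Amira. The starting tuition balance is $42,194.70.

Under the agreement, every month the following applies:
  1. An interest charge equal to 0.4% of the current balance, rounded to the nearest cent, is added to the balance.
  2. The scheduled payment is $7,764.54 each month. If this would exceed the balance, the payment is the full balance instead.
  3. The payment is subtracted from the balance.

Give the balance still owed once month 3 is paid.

Month 1: $42,194.70 +$168.78 interest = $42,363.48; pay $7,764.54 → $34,598.94
Month 2: $34,598.94 +$138.40 interest = $34,737.34; pay $7,764.54 → $26,972.80
Month 3: $26,972.80 +$107.89 interest = $27,080.69; pay $7,764.54 → $19,316.15

$19,316.15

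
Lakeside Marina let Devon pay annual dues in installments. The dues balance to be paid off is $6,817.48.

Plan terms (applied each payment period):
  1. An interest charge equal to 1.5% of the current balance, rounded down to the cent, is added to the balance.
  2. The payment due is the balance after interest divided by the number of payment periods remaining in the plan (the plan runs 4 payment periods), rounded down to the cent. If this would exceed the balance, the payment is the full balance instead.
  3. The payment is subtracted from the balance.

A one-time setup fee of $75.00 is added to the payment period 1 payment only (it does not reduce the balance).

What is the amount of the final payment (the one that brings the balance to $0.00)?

Payment period 1: opening $6,817.48; interest $102.26 → $6,919.74; payment $1,729.93 (+ $75.00 fee); balance $5,189.81
Payment period 2: opening $5,189.81; interest $77.84 → $5,267.65; payment $1,755.88; balance $3,511.77
Payment period 3: opening $3,511.77; interest $52.67 → $3,564.44; payment $1,782.22; balance $1,782.22
Payment period 4: opening $1,782.22; interest $26.73 → $1,808.95; payment $1,808.95; balance $0.00

$1,808.95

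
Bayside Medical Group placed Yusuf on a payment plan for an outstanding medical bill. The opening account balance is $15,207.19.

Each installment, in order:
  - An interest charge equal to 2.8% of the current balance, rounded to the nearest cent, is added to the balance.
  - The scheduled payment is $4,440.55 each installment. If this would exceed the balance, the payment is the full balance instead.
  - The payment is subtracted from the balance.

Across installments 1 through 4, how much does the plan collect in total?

$16,223.24

Installment 1: $15,207.19 +$425.80 interest = $15,632.99; pay $4,440.55 → $11,192.44
Installment 2: $11,192.44 +$313.39 interest = $11,505.83; pay $4,440.55 → $7,065.28
Installment 3: $7,065.28 +$197.83 interest = $7,263.11; pay $4,440.55 → $2,822.56
Installment 4: $2,822.56 +$79.03 interest = $2,901.59; pay $2,901.59 → $0.00
Total paid: $16,223.24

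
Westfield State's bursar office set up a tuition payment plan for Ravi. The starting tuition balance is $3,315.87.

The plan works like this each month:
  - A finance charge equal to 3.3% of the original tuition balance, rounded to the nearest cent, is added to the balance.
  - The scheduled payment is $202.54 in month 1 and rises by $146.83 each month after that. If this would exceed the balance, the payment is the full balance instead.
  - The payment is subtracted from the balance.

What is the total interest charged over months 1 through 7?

Month 1: opening $3,315.87; interest $109.42 → $3,425.29; payment $202.54; balance $3,222.75
Month 2: opening $3,222.75; interest $109.42 → $3,332.17; payment $349.37; balance $2,982.80
Month 3: opening $2,982.80; interest $109.42 → $3,092.22; payment $496.20; balance $2,596.02
Month 4: opening $2,596.02; interest $109.42 → $2,705.44; payment $643.03; balance $2,062.41
Month 5: opening $2,062.41; interest $109.42 → $2,171.83; payment $789.86; balance $1,381.97
Month 6: opening $1,381.97; interest $109.42 → $1,491.39; payment $936.69; balance $554.70
Month 7: opening $554.70; interest $109.42 → $664.12; payment $664.12; balance $0.00
Total interest: $109.42 + $109.42 + $109.42 + $109.42 + $109.42 + $109.42 + $109.42 = $765.94

$765.94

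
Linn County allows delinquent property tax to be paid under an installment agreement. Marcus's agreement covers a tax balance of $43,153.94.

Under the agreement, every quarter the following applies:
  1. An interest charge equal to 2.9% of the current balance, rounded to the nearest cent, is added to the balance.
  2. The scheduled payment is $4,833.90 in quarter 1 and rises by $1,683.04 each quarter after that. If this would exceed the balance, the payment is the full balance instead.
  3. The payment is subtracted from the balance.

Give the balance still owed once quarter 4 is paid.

$17,893.82

Quarter 1: opening $43,153.94; interest $1,251.46 → $44,405.40; payment $4,833.90; balance $39,571.50
Quarter 2: opening $39,571.50; interest $1,147.57 → $40,719.07; payment $6,516.94; balance $34,202.13
Quarter 3: opening $34,202.13; interest $991.86 → $35,193.99; payment $8,199.98; balance $26,994.01
Quarter 4: opening $26,994.01; interest $782.83 → $27,776.84; payment $9,883.02; balance $17,893.82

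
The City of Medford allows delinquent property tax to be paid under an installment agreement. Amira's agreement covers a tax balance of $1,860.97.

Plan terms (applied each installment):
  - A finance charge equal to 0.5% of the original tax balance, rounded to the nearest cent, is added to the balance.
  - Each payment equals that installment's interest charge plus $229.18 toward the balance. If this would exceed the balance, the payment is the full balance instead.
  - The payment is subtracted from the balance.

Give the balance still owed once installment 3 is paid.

Installment 1: opening $1,860.97; interest $9.30 → $1,870.27; payment $238.48; balance $1,631.79
Installment 2: opening $1,631.79; interest $9.30 → $1,641.09; payment $238.48; balance $1,402.61
Installment 3: opening $1,402.61; interest $9.30 → $1,411.91; payment $238.48; balance $1,173.43

$1,173.43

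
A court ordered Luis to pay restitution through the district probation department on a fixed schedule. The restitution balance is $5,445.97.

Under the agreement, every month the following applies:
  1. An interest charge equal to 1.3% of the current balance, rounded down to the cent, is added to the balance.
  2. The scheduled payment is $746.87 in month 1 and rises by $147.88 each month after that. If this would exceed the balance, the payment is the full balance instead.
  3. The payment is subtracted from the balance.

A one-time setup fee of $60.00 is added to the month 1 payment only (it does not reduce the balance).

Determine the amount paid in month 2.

$894.75

Month 1: opening $5,445.97; interest $70.79 → $5,516.76; payment $746.87 (+ $60.00 fee); balance $4,769.89
Month 2: opening $4,769.89; interest $62.00 → $4,831.89; payment $894.75; balance $3,937.14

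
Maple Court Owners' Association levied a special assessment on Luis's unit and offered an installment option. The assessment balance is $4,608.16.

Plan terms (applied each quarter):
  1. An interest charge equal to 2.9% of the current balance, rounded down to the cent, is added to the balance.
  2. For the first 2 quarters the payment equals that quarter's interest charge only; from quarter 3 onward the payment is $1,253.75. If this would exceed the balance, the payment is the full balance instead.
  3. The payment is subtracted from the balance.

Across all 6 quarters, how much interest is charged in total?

Quarter 1: opening $4,608.16; interest $133.63 → $4,741.79; payment $133.63; balance $4,608.16
Quarter 2: opening $4,608.16; interest $133.63 → $4,741.79; payment $133.63; balance $4,608.16
Quarter 3: opening $4,608.16; interest $133.63 → $4,741.79; payment $1,253.75; balance $3,488.04
Quarter 4: opening $3,488.04; interest $101.15 → $3,589.19; payment $1,253.75; balance $2,335.44
Quarter 5: opening $2,335.44; interest $67.72 → $2,403.16; payment $1,253.75; balance $1,149.41
Quarter 6: opening $1,149.41; interest $33.33 → $1,182.74; payment $1,182.74; balance $0.00
Total interest: $133.63 + $133.63 + $133.63 + $101.15 + $67.72 + $33.33 = $603.09

$603.09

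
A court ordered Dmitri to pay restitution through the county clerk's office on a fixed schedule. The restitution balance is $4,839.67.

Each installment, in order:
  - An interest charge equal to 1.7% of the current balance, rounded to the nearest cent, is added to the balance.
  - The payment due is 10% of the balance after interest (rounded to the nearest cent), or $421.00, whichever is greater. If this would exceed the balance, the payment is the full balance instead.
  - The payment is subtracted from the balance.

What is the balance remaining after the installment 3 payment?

$3,702.48

Installment 1: opening $4,839.67; interest $82.27 → $4,921.94; payment $492.19; balance $4,429.75
Installment 2: opening $4,429.75; interest $75.31 → $4,505.06; payment $450.51; balance $4,054.55
Installment 3: opening $4,054.55; interest $68.93 → $4,123.48; payment $421.00; balance $3,702.48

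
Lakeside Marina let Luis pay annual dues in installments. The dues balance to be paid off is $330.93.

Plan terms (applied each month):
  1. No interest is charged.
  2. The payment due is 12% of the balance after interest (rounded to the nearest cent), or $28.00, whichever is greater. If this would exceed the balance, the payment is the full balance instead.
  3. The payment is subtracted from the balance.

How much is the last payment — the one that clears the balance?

$1.52

Month 1: $330.93 − $39.71 → $291.22
Month 2: $291.22 − $34.95 → $256.27
Month 3: $256.27 − $30.75 → $225.52
Month 4: $225.52 − $28.00 → $197.52
Month 5: $197.52 − $28.00 → $169.52
Month 6: $169.52 − $28.00 → $141.52
Month 7: $141.52 − $28.00 → $113.52
Month 8: $113.52 − $28.00 → $85.52
Month 9: $85.52 − $28.00 → $57.52
Month 10: $57.52 − $28.00 → $29.52
Month 11: $29.52 − $28.00 → $1.52
Month 12: $1.52 − $1.52 → $0.00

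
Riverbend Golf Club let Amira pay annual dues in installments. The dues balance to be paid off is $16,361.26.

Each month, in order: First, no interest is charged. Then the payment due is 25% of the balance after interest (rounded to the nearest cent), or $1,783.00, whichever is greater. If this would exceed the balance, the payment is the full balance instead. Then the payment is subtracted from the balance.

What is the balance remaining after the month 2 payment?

Month 1: $16,361.26 − $4,090.32 → $12,270.94
Month 2: $12,270.94 − $3,067.74 → $9,203.20

$9,203.20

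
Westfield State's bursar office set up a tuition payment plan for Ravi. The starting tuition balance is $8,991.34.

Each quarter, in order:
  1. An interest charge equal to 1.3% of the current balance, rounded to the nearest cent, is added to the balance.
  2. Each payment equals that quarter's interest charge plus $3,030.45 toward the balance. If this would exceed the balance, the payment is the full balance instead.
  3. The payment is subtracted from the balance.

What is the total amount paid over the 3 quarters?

Quarter 1: opening $8,991.34; interest $116.89 → $9,108.23; payment $3,147.34; balance $5,960.89
Quarter 2: opening $5,960.89; interest $77.49 → $6,038.38; payment $3,107.94; balance $2,930.44
Quarter 3: opening $2,930.44; interest $38.10 → $2,968.54; payment $2,968.54; balance $0.00
Total paid: $9,223.82

$9,223.82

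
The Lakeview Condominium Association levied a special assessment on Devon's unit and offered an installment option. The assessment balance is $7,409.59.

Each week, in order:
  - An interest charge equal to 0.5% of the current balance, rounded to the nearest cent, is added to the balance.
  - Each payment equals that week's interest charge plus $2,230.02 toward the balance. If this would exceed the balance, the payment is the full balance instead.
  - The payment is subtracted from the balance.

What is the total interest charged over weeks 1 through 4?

$81.30

# | Opening | Interest | Payment | End bal
1 | $7,409.59 | $37.05 | $2,267.07 | $5,179.57
2 | $5,179.57 | $25.90 | $2,255.92 | $2,949.55
3 | $2,949.55 | $14.75 | $2,244.77 | $719.53
4 | $719.53 | $3.60 | $723.13 | $0.00
Total interest: $37.05 + $25.90 + $14.75 + $3.60 = $81.30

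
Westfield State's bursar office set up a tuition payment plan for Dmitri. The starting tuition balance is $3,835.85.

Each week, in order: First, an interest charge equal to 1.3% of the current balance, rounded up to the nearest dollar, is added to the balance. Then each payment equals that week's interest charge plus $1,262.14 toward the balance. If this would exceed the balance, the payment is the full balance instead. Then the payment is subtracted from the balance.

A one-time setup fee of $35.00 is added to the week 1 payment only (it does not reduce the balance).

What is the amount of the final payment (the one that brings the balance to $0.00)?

Week 1: opening $3,835.85; interest $50.00 → $3,885.85; payment $1,312.14 (+ $35.00 fee); balance $2,573.71
Week 2: opening $2,573.71; interest $34.00 → $2,607.71; payment $1,296.14; balance $1,311.57
Week 3: opening $1,311.57; interest $18.00 → $1,329.57; payment $1,280.14; balance $49.43
Week 4: opening $49.43; interest $1.00 → $50.43; payment $50.43; balance $0.00

$50.43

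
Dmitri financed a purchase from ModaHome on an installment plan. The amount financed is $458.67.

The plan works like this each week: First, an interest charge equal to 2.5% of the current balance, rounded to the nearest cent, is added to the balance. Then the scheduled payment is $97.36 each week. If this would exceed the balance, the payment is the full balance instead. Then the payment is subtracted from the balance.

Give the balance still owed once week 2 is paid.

$284.74

Week 1: $458.67 +$11.47 interest = $470.14; pay $97.36 → $372.78
Week 2: $372.78 +$9.32 interest = $382.10; pay $97.36 → $284.74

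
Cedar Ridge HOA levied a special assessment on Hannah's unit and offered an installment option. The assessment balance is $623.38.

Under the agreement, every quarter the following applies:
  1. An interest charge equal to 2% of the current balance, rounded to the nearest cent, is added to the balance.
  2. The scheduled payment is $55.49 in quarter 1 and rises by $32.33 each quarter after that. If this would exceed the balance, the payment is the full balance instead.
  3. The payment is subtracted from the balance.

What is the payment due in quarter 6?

Quarter 1: $623.38 +$12.47 interest = $635.85; pay $55.49 → $580.36
Quarter 2: $580.36 +$11.61 interest = $591.97; pay $87.82 → $504.15
Quarter 3: $504.15 +$10.08 interest = $514.23; pay $120.15 → $394.08
Quarter 4: $394.08 +$7.88 interest = $401.96; pay $152.48 → $249.48
Quarter 5: $249.48 +$4.99 interest = $254.47; pay $184.81 → $69.66
Quarter 6: $69.66 +$1.39 interest = $71.05; pay $71.05 → $0.00

$71.05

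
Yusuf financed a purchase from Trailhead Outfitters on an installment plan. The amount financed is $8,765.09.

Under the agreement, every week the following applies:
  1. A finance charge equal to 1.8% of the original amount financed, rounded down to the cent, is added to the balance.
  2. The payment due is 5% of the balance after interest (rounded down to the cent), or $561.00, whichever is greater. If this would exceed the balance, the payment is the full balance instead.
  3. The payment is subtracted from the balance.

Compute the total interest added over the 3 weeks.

Week 1: $8,765.09 +$157.77 interest = $8,922.86; pay $561.00 → $8,361.86
Week 2: $8,361.86 +$157.77 interest = $8,519.63; pay $561.00 → $7,958.63
Week 3: $7,958.63 +$157.77 interest = $8,116.40; pay $561.00 → $7,555.40
Total interest: $157.77 + $157.77 + $157.77 = $473.31

$473.31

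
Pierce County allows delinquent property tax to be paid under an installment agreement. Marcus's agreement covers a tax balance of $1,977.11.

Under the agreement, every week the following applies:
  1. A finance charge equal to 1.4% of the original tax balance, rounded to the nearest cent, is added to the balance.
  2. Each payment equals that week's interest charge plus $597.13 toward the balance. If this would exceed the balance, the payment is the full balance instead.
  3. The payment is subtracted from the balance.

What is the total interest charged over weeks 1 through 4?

# | Opening | Interest | Payment | End bal
1 | $1,977.11 | $27.68 | $624.81 | $1,379.98
2 | $1,379.98 | $27.68 | $624.81 | $782.85
3 | $782.85 | $27.68 | $624.81 | $185.72
4 | $185.72 | $27.68 | $213.40 | $0.00
Total interest: $27.68 + $27.68 + $27.68 + $27.68 = $110.72

$110.72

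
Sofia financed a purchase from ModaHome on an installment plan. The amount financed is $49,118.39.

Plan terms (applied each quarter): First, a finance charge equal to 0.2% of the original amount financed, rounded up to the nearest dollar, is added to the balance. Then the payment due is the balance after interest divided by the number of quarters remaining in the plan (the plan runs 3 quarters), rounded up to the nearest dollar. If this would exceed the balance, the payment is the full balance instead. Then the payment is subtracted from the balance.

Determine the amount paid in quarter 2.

$16,456.00

Quarter 1: $49,118.39 +$99.00 interest = $49,217.39; pay $16,406.00 → $32,811.39
Quarter 2: $32,811.39 +$99.00 interest = $32,910.39; pay $16,456.00 → $16,454.39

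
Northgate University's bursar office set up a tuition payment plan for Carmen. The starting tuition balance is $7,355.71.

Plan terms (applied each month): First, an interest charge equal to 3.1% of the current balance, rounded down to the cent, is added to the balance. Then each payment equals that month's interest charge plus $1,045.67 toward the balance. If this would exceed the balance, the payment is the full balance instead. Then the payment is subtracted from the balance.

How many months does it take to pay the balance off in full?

8

Month 1: opening $7,355.71; interest $228.02 → $7,583.73; payment $1,273.69; balance $6,310.04
Month 2: opening $6,310.04; interest $195.61 → $6,505.65; payment $1,241.28; balance $5,264.37
Month 3: opening $5,264.37; interest $163.19 → $5,427.56; payment $1,208.86; balance $4,218.70
Month 4: opening $4,218.70; interest $130.77 → $4,349.47; payment $1,176.44; balance $3,173.03
Month 5: opening $3,173.03; interest $98.36 → $3,271.39; payment $1,144.03; balance $2,127.36
Month 6: opening $2,127.36; interest $65.94 → $2,193.30; payment $1,111.61; balance $1,081.69
Month 7: opening $1,081.69; interest $33.53 → $1,115.22; payment $1,079.20; balance $36.02
Month 8: opening $36.02; interest $1.11 → $37.13; payment $37.13; balance $0.00
Balance reaches $0.00 in month 8.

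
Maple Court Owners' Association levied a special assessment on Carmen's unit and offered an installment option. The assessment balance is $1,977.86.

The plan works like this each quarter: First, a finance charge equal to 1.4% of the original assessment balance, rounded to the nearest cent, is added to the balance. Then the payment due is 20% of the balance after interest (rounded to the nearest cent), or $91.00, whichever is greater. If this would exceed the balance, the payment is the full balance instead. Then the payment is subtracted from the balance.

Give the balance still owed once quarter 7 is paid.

Quarter 1: $1,977.86 +$27.69 interest = $2,005.55; pay $401.11 → $1,604.44
Quarter 2: $1,604.44 +$27.69 interest = $1,632.13; pay $326.43 → $1,305.70
Quarter 3: $1,305.70 +$27.69 interest = $1,333.39; pay $266.68 → $1,066.71
Quarter 4: $1,066.71 +$27.69 interest = $1,094.40; pay $218.88 → $875.52
Quarter 5: $875.52 +$27.69 interest = $903.21; pay $180.64 → $722.57
Quarter 6: $722.57 +$27.69 interest = $750.26; pay $150.05 → $600.21
Quarter 7: $600.21 +$27.69 interest = $627.90; pay $125.58 → $502.32

$502.32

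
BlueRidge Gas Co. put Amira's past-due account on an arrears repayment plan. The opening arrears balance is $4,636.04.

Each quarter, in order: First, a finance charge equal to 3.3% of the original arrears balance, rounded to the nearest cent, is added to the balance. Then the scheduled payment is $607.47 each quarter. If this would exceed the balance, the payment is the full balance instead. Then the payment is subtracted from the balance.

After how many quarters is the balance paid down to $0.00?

11

Quarter 1: opening $4,636.04; interest $152.99 → $4,789.03; payment $607.47; balance $4,181.56
Quarter 2: opening $4,181.56; interest $152.99 → $4,334.55; payment $607.47; balance $3,727.08
Quarter 3: opening $3,727.08; interest $152.99 → $3,880.07; payment $607.47; balance $3,272.60
Quarter 4: opening $3,272.60; interest $152.99 → $3,425.59; payment $607.47; balance $2,818.12
Quarter 5: opening $2,818.12; interest $152.99 → $2,971.11; payment $607.47; balance $2,363.64
Quarter 6: opening $2,363.64; interest $152.99 → $2,516.63; payment $607.47; balance $1,909.16
Quarter 7: opening $1,909.16; interest $152.99 → $2,062.15; payment $607.47; balance $1,454.68
Quarter 8: opening $1,454.68; interest $152.99 → $1,607.67; payment $607.47; balance $1,000.20
Quarter 9: opening $1,000.20; interest $152.99 → $1,153.19; payment $607.47; balance $545.72
Quarter 10: opening $545.72; interest $152.99 → $698.71; payment $607.47; balance $91.24
Quarter 11: opening $91.24; interest $152.99 → $244.23; payment $244.23; balance $0.00
Balance reaches $0.00 in quarter 11.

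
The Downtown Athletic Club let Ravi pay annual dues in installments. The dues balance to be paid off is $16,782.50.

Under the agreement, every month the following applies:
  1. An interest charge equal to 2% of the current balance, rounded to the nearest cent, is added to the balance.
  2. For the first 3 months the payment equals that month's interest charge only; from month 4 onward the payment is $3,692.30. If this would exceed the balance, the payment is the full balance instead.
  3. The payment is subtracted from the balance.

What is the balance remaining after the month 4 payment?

Month 1: opening $16,782.50; interest $335.65 → $17,118.15; payment $335.65; balance $16,782.50
Month 2: opening $16,782.50; interest $335.65 → $17,118.15; payment $335.65; balance $16,782.50
Month 3: opening $16,782.50; interest $335.65 → $17,118.15; payment $335.65; balance $16,782.50
Month 4: opening $16,782.50; interest $335.65 → $17,118.15; payment $3,692.30; balance $13,425.85

$13,425.85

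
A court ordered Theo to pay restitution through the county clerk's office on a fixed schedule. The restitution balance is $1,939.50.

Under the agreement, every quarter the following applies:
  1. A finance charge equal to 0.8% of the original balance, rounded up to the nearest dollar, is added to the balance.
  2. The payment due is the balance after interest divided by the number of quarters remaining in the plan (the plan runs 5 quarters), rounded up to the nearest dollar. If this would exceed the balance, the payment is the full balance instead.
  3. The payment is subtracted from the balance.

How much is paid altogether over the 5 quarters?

$2,019.50

Quarter 1: opening $1,939.50; interest $16.00 → $1,955.50; payment $392.00; balance $1,563.50
Quarter 2: opening $1,563.50; interest $16.00 → $1,579.50; payment $395.00; balance $1,184.50
Quarter 3: opening $1,184.50; interest $16.00 → $1,200.50; payment $401.00; balance $799.50
Quarter 4: opening $799.50; interest $16.00 → $815.50; payment $408.00; balance $407.50
Quarter 5: opening $407.50; interest $16.00 → $423.50; payment $423.50; balance $0.00
Total paid: $2,019.50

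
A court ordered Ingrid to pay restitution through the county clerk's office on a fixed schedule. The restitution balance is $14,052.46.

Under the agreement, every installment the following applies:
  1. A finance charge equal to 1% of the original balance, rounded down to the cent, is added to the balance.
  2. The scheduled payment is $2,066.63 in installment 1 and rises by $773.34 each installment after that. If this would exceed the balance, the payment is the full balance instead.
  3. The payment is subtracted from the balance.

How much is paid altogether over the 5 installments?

$14,755.06

Installment 1: opening $14,052.46; interest $140.52 → $14,192.98; payment $2,066.63; balance $12,126.35
Installment 2: opening $12,126.35; interest $140.52 → $12,266.87; payment $2,839.97; balance $9,426.90
Installment 3: opening $9,426.90; interest $140.52 → $9,567.42; payment $3,613.31; balance $5,954.11
Installment 4: opening $5,954.11; interest $140.52 → $6,094.63; payment $4,386.65; balance $1,707.98
Installment 5: opening $1,707.98; interest $140.52 → $1,848.50; payment $1,848.50; balance $0.00
Total paid: $14,755.06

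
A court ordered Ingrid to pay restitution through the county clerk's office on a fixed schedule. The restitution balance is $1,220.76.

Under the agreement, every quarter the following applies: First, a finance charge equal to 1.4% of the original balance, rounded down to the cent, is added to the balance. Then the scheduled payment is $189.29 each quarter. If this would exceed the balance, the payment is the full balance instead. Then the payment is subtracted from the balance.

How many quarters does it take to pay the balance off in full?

8

Quarter 1: opening $1,220.76; interest $17.09 → $1,237.85; payment $189.29; balance $1,048.56
Quarter 2: opening $1,048.56; interest $17.09 → $1,065.65; payment $189.29; balance $876.36
Quarter 3: opening $876.36; interest $17.09 → $893.45; payment $189.29; balance $704.16
Quarter 4: opening $704.16; interest $17.09 → $721.25; payment $189.29; balance $531.96
Quarter 5: opening $531.96; interest $17.09 → $549.05; payment $189.29; balance $359.76
Quarter 6: opening $359.76; interest $17.09 → $376.85; payment $189.29; balance $187.56
Quarter 7: opening $187.56; interest $17.09 → $204.65; payment $189.29; balance $15.36
Quarter 8: opening $15.36; interest $17.09 → $32.45; payment $32.45; balance $0.00
Balance reaches $0.00 in quarter 8.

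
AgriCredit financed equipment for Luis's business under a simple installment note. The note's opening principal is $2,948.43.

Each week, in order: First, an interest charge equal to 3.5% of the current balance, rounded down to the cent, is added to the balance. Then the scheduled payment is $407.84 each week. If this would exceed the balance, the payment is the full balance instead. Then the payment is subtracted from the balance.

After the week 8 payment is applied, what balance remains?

Week 1: $2,948.43 +$103.19 interest = $3,051.62; pay $407.84 → $2,643.78
Week 2: $2,643.78 +$92.53 interest = $2,736.31; pay $407.84 → $2,328.47
Week 3: $2,328.47 +$81.49 interest = $2,409.96; pay $407.84 → $2,002.12
Week 4: $2,002.12 +$70.07 interest = $2,072.19; pay $407.84 → $1,664.35
Week 5: $1,664.35 +$58.25 interest = $1,722.60; pay $407.84 → $1,314.76
Week 6: $1,314.76 +$46.01 interest = $1,360.77; pay $407.84 → $952.93
Week 7: $952.93 +$33.35 interest = $986.28; pay $407.84 → $578.44
Week 8: $578.44 +$20.24 interest = $598.68; pay $407.84 → $190.84

$190.84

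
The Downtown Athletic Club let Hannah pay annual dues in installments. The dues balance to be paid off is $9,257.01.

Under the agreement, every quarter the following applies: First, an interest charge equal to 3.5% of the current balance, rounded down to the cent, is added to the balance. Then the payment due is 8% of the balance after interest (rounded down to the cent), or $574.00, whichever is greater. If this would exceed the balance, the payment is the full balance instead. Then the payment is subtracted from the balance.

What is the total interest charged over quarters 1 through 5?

Quarter 1: $9,257.01 +$323.99 interest = $9,581.00; pay $766.48 → $8,814.52
Quarter 2: $8,814.52 +$308.50 interest = $9,123.02; pay $729.84 → $8,393.18
Quarter 3: $8,393.18 +$293.76 interest = $8,686.94; pay $694.95 → $7,991.99
Quarter 4: $7,991.99 +$279.71 interest = $8,271.70; pay $661.73 → $7,609.97
Quarter 5: $7,609.97 +$266.34 interest = $7,876.31; pay $630.10 → $7,246.21
Total interest: $323.99 + $308.50 + $293.76 + $279.71 + $266.34 = $1,472.30

$1,472.30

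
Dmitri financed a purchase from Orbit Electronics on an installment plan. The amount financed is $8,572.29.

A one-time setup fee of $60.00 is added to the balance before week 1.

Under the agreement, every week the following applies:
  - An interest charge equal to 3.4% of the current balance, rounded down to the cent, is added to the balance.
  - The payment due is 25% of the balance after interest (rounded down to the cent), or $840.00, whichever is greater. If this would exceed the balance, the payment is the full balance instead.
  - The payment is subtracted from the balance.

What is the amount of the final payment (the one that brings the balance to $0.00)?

Week 1: opening $8,632.29; interest $293.49 → $8,925.78; payment $2,231.44; balance $6,694.34
Week 2: opening $6,694.34; interest $227.60 → $6,921.94; payment $1,730.48; balance $5,191.46
Week 3: opening $5,191.46; interest $176.50 → $5,367.96; payment $1,341.99; balance $4,025.97
Week 4: opening $4,025.97; interest $136.88 → $4,162.85; payment $1,040.71; balance $3,122.14
Week 5: opening $3,122.14; interest $106.15 → $3,228.29; payment $840.00; balance $2,388.29
Week 6: opening $2,388.29; interest $81.20 → $2,469.49; payment $840.00; balance $1,629.49
Week 7: opening $1,629.49; interest $55.40 → $1,684.89; payment $840.00; balance $844.89
Week 8: opening $844.89; interest $28.72 → $873.61; payment $840.00; balance $33.61
Week 9: opening $33.61; interest $1.14 → $34.75; payment $34.75; balance $0.00

$34.75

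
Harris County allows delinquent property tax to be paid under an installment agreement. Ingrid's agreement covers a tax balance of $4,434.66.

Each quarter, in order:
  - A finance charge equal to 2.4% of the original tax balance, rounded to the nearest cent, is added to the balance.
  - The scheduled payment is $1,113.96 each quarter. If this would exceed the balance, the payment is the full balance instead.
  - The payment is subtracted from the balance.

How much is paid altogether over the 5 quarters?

Quarter 1: $4,434.66 +$106.43 interest = $4,541.09; pay $1,113.96 → $3,427.13
Quarter 2: $3,427.13 +$106.43 interest = $3,533.56; pay $1,113.96 → $2,419.60
Quarter 3: $2,419.60 +$106.43 interest = $2,526.03; pay $1,113.96 → $1,412.07
Quarter 4: $1,412.07 +$106.43 interest = $1,518.50; pay $1,113.96 → $404.54
Quarter 5: $404.54 +$106.43 interest = $510.97; pay $510.97 → $0.00
Total paid: $4,966.81

$4,966.81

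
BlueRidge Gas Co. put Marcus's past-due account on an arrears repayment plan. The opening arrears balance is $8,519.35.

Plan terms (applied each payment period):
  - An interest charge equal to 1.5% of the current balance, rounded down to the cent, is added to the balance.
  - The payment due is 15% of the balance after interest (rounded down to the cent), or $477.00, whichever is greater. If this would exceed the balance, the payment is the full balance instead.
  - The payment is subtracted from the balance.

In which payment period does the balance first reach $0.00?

Payment period 1: $8,519.35 +$127.79 interest = $8,647.14; pay $1,297.07 → $7,350.07
Payment period 2: $7,350.07 +$110.25 interest = $7,460.32; pay $1,119.04 → $6,341.28
Payment period 3: $6,341.28 +$95.11 interest = $6,436.39; pay $965.45 → $5,470.94
Payment period 4: $5,470.94 +$82.06 interest = $5,553.00; pay $832.95 → $4,720.05
Payment period 5: $4,720.05 +$70.80 interest = $4,790.85; pay $718.62 → $4,072.23
Payment period 6: $4,072.23 +$61.08 interest = $4,133.31; pay $619.99 → $3,513.32
Payment period 7: $3,513.32 +$52.69 interest = $3,566.01; pay $534.90 → $3,031.11
Payment period 8: $3,031.11 +$45.46 interest = $3,076.57; pay $477.00 → $2,599.57
Payment period 9: $2,599.57 +$38.99 interest = $2,638.56; pay $477.00 → $2,161.56
Payment period 10: $2,161.56 +$32.42 interest = $2,193.98; pay $477.00 → $1,716.98
Payment period 11: $1,716.98 +$25.75 interest = $1,742.73; pay $477.00 → $1,265.73
Payment period 12: $1,265.73 +$18.98 interest = $1,284.71; pay $477.00 → $807.71
Payment period 13: $807.71 +$12.11 interest = $819.82; pay $477.00 → $342.82
Payment period 14: $342.82 +$5.14 interest = $347.96; pay $347.96 → $0.00
Balance reaches $0.00 in payment period 14.

14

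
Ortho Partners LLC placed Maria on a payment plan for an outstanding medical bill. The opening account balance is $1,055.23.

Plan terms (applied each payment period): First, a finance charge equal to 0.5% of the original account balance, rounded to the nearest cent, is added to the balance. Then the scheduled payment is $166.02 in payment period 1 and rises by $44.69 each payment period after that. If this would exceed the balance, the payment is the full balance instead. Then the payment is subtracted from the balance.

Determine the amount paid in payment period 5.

Payment period 1: $1,055.23 +$5.28 interest = $1,060.51; pay $166.02 → $894.49
Payment period 2: $894.49 +$5.28 interest = $899.77; pay $210.71 → $689.06
Payment period 3: $689.06 +$5.28 interest = $694.34; pay $255.40 → $438.94
Payment period 4: $438.94 +$5.28 interest = $444.22; pay $300.09 → $144.13
Payment period 5: $144.13 +$5.28 interest = $149.41; pay $149.41 → $0.00

$149.41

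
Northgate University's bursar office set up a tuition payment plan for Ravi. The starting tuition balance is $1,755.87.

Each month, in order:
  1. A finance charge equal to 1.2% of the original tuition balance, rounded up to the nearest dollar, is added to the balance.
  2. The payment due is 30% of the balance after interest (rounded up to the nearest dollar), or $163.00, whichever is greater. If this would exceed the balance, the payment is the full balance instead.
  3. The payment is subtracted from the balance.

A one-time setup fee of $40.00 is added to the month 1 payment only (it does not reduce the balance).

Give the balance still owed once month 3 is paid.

$634.87

# | Opening | Interest | Payment | Fee | End bal
1 | $1,755.87 | $22.00 | $534.00 | $40.00 | $1,243.87
2 | $1,243.87 | $22.00 | $380.00 | — | $885.87
3 | $885.87 | $22.00 | $273.00 | — | $634.87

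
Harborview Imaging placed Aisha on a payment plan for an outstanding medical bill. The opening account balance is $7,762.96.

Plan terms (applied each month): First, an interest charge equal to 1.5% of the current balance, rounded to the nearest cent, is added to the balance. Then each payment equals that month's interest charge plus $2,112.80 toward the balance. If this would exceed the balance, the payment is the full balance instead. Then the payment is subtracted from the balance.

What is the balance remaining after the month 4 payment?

$0.00

# | Opening | Interest | Payment | End bal
1 | $7,762.96 | $116.44 | $2,229.24 | $5,650.16
2 | $5,650.16 | $84.75 | $2,197.55 | $3,537.36
3 | $3,537.36 | $53.06 | $2,165.86 | $1,424.56
4 | $1,424.56 | $21.37 | $1,445.93 | $0.00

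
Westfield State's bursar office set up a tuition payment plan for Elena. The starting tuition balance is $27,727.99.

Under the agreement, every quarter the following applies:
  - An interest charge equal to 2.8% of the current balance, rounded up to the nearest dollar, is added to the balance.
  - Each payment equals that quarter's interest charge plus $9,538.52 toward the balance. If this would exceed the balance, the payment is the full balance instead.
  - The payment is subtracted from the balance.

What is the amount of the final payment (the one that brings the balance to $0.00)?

Quarter 1: $27,727.99 +$777.00 interest = $28,504.99; pay $10,315.52 → $18,189.47
Quarter 2: $18,189.47 +$510.00 interest = $18,699.47; pay $10,048.52 → $8,650.95
Quarter 3: $8,650.95 +$243.00 interest = $8,893.95; pay $8,893.95 → $0.00

$8,893.95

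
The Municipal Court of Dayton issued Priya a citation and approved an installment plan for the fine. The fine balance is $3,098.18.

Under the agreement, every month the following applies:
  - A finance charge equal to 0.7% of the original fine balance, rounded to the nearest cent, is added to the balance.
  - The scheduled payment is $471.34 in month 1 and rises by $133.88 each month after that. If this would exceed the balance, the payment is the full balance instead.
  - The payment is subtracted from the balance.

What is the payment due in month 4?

Month 1: opening $3,098.18; interest $21.69 → $3,119.87; payment $471.34; balance $2,648.53
Month 2: opening $2,648.53; interest $21.69 → $2,670.22; payment $605.22; balance $2,065.00
Month 3: opening $2,065.00; interest $21.69 → $2,086.69; payment $739.10; balance $1,347.59
Month 4: opening $1,347.59; interest $21.69 → $1,369.28; payment $872.98; balance $496.30

$872.98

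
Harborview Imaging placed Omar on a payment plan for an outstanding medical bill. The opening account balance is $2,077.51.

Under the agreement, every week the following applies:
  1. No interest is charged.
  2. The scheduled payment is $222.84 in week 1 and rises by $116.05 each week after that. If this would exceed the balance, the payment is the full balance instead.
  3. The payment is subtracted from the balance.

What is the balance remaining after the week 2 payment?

Week 1: opening $2,077.51; payment $222.84; balance $1,854.67
Week 2: opening $1,854.67; payment $338.89; balance $1,515.78

$1,515.78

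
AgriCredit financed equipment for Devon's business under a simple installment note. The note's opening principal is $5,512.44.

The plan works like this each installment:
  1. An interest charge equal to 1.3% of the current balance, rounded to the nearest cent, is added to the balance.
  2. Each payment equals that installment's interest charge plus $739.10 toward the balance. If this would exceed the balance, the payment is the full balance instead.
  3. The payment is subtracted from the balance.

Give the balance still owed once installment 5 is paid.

# | Opening | Interest | Payment | End bal
1 | $5,512.44 | $71.66 | $810.76 | $4,773.34
2 | $4,773.34 | $62.05 | $801.15 | $4,034.24
3 | $4,034.24 | $52.45 | $791.55 | $3,295.14
4 | $3,295.14 | $42.84 | $781.94 | $2,556.04
5 | $2,556.04 | $33.23 | $772.33 | $1,816.94

$1,816.94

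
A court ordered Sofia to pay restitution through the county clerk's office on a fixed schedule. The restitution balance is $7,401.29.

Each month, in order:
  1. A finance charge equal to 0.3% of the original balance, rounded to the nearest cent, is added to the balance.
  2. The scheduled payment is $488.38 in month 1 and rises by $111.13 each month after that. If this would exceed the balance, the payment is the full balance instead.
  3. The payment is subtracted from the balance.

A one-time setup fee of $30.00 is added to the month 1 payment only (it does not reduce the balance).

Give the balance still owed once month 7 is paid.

$1,804.30

Month 1: opening $7,401.29; interest $22.20 → $7,423.49; payment $488.38 (+ $30.00 fee); balance $6,935.11
Month 2: opening $6,935.11; interest $22.20 → $6,957.31; payment $599.51; balance $6,357.80
Month 3: opening $6,357.80; interest $22.20 → $6,380.00; payment $710.64; balance $5,669.36
Month 4: opening $5,669.36; interest $22.20 → $5,691.56; payment $821.77; balance $4,869.79
Month 5: opening $4,869.79; interest $22.20 → $4,891.99; payment $932.90; balance $3,959.09
Month 6: opening $3,959.09; interest $22.20 → $3,981.29; payment $1,044.03; balance $2,937.26
Month 7: opening $2,937.26; interest $22.20 → $2,959.46; payment $1,155.16; balance $1,804.30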